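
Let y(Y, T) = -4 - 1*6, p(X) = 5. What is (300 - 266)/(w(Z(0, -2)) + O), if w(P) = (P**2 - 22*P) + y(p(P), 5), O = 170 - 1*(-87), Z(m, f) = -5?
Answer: 17/191 ≈ 0.089005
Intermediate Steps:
O = 257 (O = 170 + 87 = 257)
y(Y, T) = -10 (y(Y, T) = -4 - 6 = -10)
w(P) = -10 + P**2 - 22*P (w(P) = (P**2 - 22*P) - 10 = -10 + P**2 - 22*P)
(300 - 266)/(w(Z(0, -2)) + O) = (300 - 266)/((-10 + (-5)**2 - 22*(-5)) + 257) = 34/((-10 + 25 + 110) + 257) = 34/(125 + 257) = 34/382 = 34*(1/382) = 17/191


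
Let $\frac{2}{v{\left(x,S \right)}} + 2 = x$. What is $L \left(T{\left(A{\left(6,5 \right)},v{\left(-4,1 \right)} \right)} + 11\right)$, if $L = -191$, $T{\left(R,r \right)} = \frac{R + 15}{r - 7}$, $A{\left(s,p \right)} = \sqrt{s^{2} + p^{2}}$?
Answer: $- \frac{37627}{22} + \frac{573 \sqrt{61}}{22} \approx -1506.9$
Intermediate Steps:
$v{\left(x,S \right)} = \frac{2}{-2 + x}$
$A{\left(s,p \right)} = \sqrt{p^{2} + s^{2}}$
$T{\left(R,r \right)} = \frac{15 + R}{-7 + r}$
$L \left(T{\left(A{\left(6,5 \right)},v{\left(-4,1 \right)} \right)} + 11\right) = - 191 \left(\frac{15 + \sqrt{5^{2} + 6^{2}}}{-7 + \frac{2}{-2 - 4}} + 11\right) = - 191 \left(\frac{15 + \sqrt{25 + 36}}{-7 + \frac{2}{-6}} + 11\right) = - 191 \left(\frac{15 + \sqrt{61}}{-7 + 2 \left(- \frac{1}{6}\right)} + 11\right) = - 191 \left(\frac{15 + \sqrt{61}}{-7 - \frac{1}{3}} + 11\right) = - 191 \left(\frac{15 + \sqrt{61}}{- \frac{22}{3}} + 11\right) = - 191 \left(- \frac{3 \left(15 + \sqrt{61}\right)}{22} + 11\right) = - 191 \left(\left(- \frac{45}{22} - \frac{3 \sqrt{61}}{22}\right) + 11\right) = - 191 \left(\frac{197}{22} - \frac{3 \sqrt{61}}{22}\right) = - \frac{37627}{22} + \frac{573 \sqrt{61}}{22}$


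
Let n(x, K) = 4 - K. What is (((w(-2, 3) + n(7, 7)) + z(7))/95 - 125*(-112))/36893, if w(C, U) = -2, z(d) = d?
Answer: 1330002/3504835 ≈ 0.37948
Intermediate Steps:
(((w(-2, 3) + n(7, 7)) + z(7))/95 - 125*(-112))/36893 = (((-2 + (4 - 1*7)) + 7)/95 - 125*(-112))/36893 = (((-2 + (4 - 7)) + 7)*(1/95) + 14000)*(1/36893) = (((-2 - 3) + 7)*(1/95) + 14000)*(1/36893) = ((-5 + 7)*(1/95) + 14000)*(1/36893) = (2*(1/95) + 14000)*(1/36893) = (2/95 + 14000)*(1/36893) = (1330002/95)*(1/36893) = 1330002/3504835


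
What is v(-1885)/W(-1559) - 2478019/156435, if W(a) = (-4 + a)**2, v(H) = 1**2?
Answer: -2017907813992/127388618505 ≈ -15.841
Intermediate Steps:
v(H) = 1
v(-1885)/W(-1559) - 2478019/156435 = 1/(-4 - 1559)**2 - 2478019/156435 = 1/(-1563)**2 - 2478019*1/156435 = 1/2442969 - 2478019/156435 = -2017907813992/127388618505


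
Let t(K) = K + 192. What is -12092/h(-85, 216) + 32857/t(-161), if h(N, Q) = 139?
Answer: 4192271/4309 ≈ 972.91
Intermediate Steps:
t(K) = 192 + K
-12092/h(-85, 216) + 32857/t(-161) = -12092/139 + 32857/(192 - 161) = -12092*1/139 + 32857/31 = -12092/139 + 32857*(1/31) = -12092/139 + 32857/31 = 4192271/4309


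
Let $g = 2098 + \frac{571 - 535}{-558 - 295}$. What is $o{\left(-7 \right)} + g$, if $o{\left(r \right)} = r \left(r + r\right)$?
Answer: $\frac{1873152}{853} \approx 2196.0$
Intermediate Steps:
$o{\left(r \right)} = 2 r^{2}$ ($o{\left(r \right)} = r 2 r = 2 r^{2}$)
$g = \frac{1789558}{853}$ ($g = 2098 + \frac{36}{-853} = 2098 + 36 \left(- \frac{1}{853}\right) = 2098 - \frac{36}{853} = \frac{1789558}{853} \approx 2098.0$)
$o{\left(-7 \right)} + g = 2 \left(-7\right)^{2} + \frac{1789558}{853} = 2 \cdot 49 + \frac{1789558}{853} = 98 + \frac{1789558}{853} = \frac{1873152}{853}$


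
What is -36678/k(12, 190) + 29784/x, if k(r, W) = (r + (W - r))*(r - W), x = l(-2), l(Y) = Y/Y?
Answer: 503665779/16910 ≈ 29785.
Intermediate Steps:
l(Y) = 1
x = 1
k(r, W) = W*(r - W)
-36678/k(12, 190) + 29784/x = -36678*1/(190*(12 - 1*190)) + 29784/1 = -36678*1/(190*(12 - 190)) + 29784*1 = -36678/(190*(-178)) + 29784 = -36678/(-33820) + 29784 = -36678*(-1/33820) + 29784 = 18339/16910 + 29784 = 503665779/16910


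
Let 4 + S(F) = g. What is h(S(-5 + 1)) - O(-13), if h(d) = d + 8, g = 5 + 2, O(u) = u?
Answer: 24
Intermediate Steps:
g = 7
S(F) = 3 (S(F) = -4 + 7 = 3)
h(d) = 8 + d
h(S(-5 + 1)) - O(-13) = (8 + 3) - 1*(-13) = 11 + 13 = 24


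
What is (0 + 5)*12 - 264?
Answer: -204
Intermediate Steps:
(0 + 5)*12 - 264 = 5*12 - 264 = 60 - 264 = -204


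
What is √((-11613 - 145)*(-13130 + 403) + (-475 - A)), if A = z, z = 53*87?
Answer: 2*√37409745 ≈ 12233.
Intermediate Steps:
z = 4611
A = 4611
√((-11613 - 145)*(-13130 + 403) + (-475 - A)) = √((-11613 - 145)*(-13130 + 403) + (-475 - 1*4611)) = √(-11758*(-12727) + (-475 - 4611)) = √(149644066 - 5086) = √149638980 = 2*√37409745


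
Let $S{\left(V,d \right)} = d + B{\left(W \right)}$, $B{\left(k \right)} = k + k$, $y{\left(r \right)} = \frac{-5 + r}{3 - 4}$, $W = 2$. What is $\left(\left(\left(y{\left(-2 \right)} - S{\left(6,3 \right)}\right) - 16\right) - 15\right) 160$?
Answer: $-4960$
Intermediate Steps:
$y{\left(r \right)} = 5 - r$ ($y{\left(r \right)} = \frac{-5 + r}{-1} = \left(-5 + r\right) \left(-1\right) = 5 - r$)
$B{\left(k \right)} = 2 k$
$S{\left(V,d \right)} = 4 + d$ ($S{\left(V,d \right)} = d + 2 \cdot 2 = d + 4 = 4 + d$)
$\left(\left(\left(y{\left(-2 \right)} - S{\left(6,3 \right)}\right) - 16\right) - 15\right) 160 = \left(\left(\left(\left(5 - -2\right) - \left(4 + 3\right)\right) - 16\right) - 15\right) 160 = \left(\left(\left(\left(5 + 2\right) - 7\right) - 16\right) - 15\right) 160 = \left(\left(\left(7 - 7\right) - 16\right) - 15\right) 160 = \left(\left(0 - 16\right) - 15\right) 160 = \left(-16 - 15\right) 160 = \left(-31\right) 160 = -4960$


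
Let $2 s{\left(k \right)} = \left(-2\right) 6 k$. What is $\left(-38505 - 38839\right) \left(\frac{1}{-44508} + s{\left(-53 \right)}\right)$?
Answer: $- \frac{273672907448}{11127} \approx -2.4595 \cdot 10^{7}$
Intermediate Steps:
$s{\left(k \right)} = - 6 k$ ($s{\left(k \right)} = \frac{\left(-2\right) 6 k}{2} = \frac{\left(-12\right) k}{2} = - 6 k$)
$\left(-38505 - 38839\right) \left(\frac{1}{-44508} + s{\left(-53 \right)}\right) = \left(-38505 - 38839\right) \left(\frac{1}{-44508} - -318\right) = - 77344 \left(- \frac{1}{44508} + 318\right) = \left(-77344\right) \frac{14153543}{44508} = - \frac{273672907448}{11127}$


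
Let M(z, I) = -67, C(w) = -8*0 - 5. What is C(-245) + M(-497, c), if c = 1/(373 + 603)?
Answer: -72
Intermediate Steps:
c = 1/976 ≈ 0.0010246
C(w) = -5 (C(w) = 0 - 5 = -5)
C(-245) + M(-497, c) = -5 - 67 = -72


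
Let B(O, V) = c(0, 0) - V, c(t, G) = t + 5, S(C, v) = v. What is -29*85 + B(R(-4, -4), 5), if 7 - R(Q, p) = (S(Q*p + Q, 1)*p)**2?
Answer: -2465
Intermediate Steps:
c(t, G) = 5 + t
R(Q, p) = 7 - p**2 (R(Q, p) = 7 - (1*p)**2 = 7 - p**2)
B(O, V) = 5 - V (B(O, V) = (5 + 0) - V = 5 - V)
-29*85 + B(R(-4, -4), 5) = -29*85 + (5 - 1*5) = -2465 + (5 - 5) = -2465 + 0 = -2465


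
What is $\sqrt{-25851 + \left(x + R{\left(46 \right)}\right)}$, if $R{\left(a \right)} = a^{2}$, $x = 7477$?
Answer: $i \sqrt{16258} \approx 127.51 i$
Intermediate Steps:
$\sqrt{-25851 + \left(x + R{\left(46 \right)}\right)} = \sqrt{-25851 + \left(7477 + 46^{2}\right)} = \sqrt{-25851 + \left(7477 + 2116\right)} = \sqrt{-25851 + 9593} = \sqrt{-16258} = i \sqrt{16258}$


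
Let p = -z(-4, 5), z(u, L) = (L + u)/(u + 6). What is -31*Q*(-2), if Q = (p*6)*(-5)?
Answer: 930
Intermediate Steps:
z(u, L) = (L + u)/(6 + u)
p = -1/2 (p = -(5 - 4)/(6 - 4) = -1/2 ≈ -0.50000)
Q = 15 (Q = -1/2*6*(-5) = -3*(-5) = 15)
-31*Q*(-2) = -31*15*(-2) = -465*(-2) = 930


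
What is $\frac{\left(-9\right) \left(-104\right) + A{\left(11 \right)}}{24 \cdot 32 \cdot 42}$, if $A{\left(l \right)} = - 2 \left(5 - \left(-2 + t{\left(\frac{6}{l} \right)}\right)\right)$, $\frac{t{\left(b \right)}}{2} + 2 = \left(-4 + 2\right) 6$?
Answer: $\frac{433}{16128} \approx 0.026848$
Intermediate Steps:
$t{\left(b \right)} = -28$ ($t{\left(b \right)} = -4 + 2 \left(-4 + 2\right) 6 = -4 + 2 \left(\left(-2\right) 6\right) = -4 + 2 \left(-12\right) = -4 - 24 = -28$)
$A{\left(l \right)} = -70$ ($A{\left(l \right)} = - 2 \left(5 + \left(2 - -28\right)\right) = - 2 \left(5 + \left(2 + 28\right)\right) = - 2 \left(5 + 30\right) = \left(-2\right) 35 = -70$)
$\frac{\left(-9\right) \left(-104\right) + A{\left(11 \right)}}{24 \cdot 32 \cdot 42} = \frac{\left(-9\right) \left(-104\right) - 70}{24 \cdot 32 \cdot 42} = \frac{936 - 70}{768 \cdot 42} = \frac{866}{32256} = 866 \cdot \frac{1}{32256} = \frac{433}{16128}$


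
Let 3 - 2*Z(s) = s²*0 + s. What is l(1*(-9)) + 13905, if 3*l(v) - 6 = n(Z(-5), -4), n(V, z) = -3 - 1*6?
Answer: 13904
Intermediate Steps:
Z(s) = 3/2 - s/2 (Z(s) = 3/2 - (s²*0 + s)/2 = 3/2 - (0 + s)/2 = 3/2 - s/2)
n(V, z) = -9 (n(V, z) = -3 - 6 = -9)
l(v) = -1 (l(v) = 2 + (⅓)*(-9) = 2 - 3 = -1)
l(1*(-9)) + 13905 = -1 + 13905 = 13904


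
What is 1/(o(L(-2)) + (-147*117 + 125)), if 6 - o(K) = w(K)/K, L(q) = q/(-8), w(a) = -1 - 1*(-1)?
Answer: -1/17068 ≈ -5.8589e-5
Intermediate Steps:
w(a) = 0 (w(a) = -1 + 1 = 0)
L(q) = -q/8 (L(q) = q*(-⅛) = -q/8)
o(K) = 6 (o(K) = 6 - 0/K = 6 - 1*0 = 6 + 0 = 6)
1/(o(L(-2)) + (-147*117 + 125)) = 1/(6 + (-147*117 + 125)) = 1/(6 + (-17199 + 125)) = 1/(6 - 17074) = 1/(-17068) = -1/17068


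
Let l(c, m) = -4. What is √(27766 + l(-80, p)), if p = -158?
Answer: √27762 ≈ 166.62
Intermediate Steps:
√(27766 + l(-80, p)) = √(27766 - 4) = √27762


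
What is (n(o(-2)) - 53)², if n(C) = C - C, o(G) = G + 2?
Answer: 2809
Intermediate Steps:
o(G) = 2 + G
n(C) = 0
(n(o(-2)) - 53)² = (0 - 53)² = (-53)² = 2809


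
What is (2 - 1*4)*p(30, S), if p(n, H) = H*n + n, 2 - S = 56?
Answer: 3180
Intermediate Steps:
S = -54 (S = 2 - 1*56 = 2 - 56 = -54)
p(n, H) = n + H*n
(2 - 1*4)*p(30, S) = (2 - 1*4)*(30*(1 - 54)) = (2 - 4)*(30*(-53)) = -2*(-1590) = 3180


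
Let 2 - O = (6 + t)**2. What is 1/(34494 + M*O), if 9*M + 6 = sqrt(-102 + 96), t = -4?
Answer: 465687/16064028298 + 3*I*sqrt(6)/16064028298 ≈ 2.8989e-5 + 4.5745e-10*I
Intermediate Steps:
M = -2/3 + I*sqrt(6)/9 (M = -2/3 + sqrt(-102 + 96)/9 = -2/3 + sqrt(-6)/9 = -2/3 + (I*sqrt(6))/9 = -2/3 + I*sqrt(6)/9 ≈ -0.66667 + 0.27217*I)
O = -2 (O = 2 - (6 - 4)**2 = 2 - 1*2**2 = 2 - 1*4 = 2 - 4 = -2)
1/(34494 + M*O) = 1/(34494 + (-2/3 + I*sqrt(6)/9)*(-2)) = 1/(34494 + (4/3 - 2*I*sqrt(6)/9)) = 1/(103486/3 - 2*I*sqrt(6)/9)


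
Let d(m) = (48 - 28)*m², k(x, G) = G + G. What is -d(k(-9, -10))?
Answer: -8000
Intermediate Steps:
k(x, G) = 2*G
d(m) = 20*m²
-d(k(-9, -10)) = -20*(2*(-10))² = -20*(-20)² = -20*400 = -1*8000 = -8000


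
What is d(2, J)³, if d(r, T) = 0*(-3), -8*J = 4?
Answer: 0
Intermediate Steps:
J = -½ (J = -⅛*4 = -½ ≈ -0.50000)
d(r, T) = 0
d(2, J)³ = 0³ = 0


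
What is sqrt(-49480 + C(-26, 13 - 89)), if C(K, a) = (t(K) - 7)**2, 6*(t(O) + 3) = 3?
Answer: 27*I*sqrt(271)/2 ≈ 222.24*I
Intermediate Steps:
t(O) = -5/2 (t(O) = -3 + (1/6)*3 = -3 + 1/2 = -5/2)
C(K, a) = 361/4 (C(K, a) = (-5/2 - 7)**2 = (-19/2)**2 = 361/4)
sqrt(-49480 + C(-26, 13 - 89)) = sqrt(-49480 + 361/4) = sqrt(-197559/4) = 27*I*sqrt(271)/2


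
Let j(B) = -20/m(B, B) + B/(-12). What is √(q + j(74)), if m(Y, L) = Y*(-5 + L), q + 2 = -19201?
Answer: 5*I*√20032272786/5106 ≈ 138.6*I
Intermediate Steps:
q = -19203 (q = -2 - 19201 = -19203)
j(B) = -B/12 - 20/(B*(-5 + B)) (j(B) = -20*1/(B*(-5 + B)) + B/(-12) = -20/(B*(-5 + B)) + B*(-1/12) = -20/(B*(-5 + B)) - B/12 = -B/12 - 20/(B*(-5 + B)))
√(q + j(74)) = √(-19203 + (1/12)*(-240 + 74²*(5 - 1*74))/(74*(-5 + 74))) = √(-19203 + (1/12)*(1/74)*(-240 + 5476*(5 - 74))/69) = √(-19203 + (1/12)*(1/74)*(1/69)*(-240 + 5476*(-69))) = √(-19203 + (1/12)*(1/74)*(1/69)*(-240 - 377844)) = √(-19203 + (1/12)*(1/74)*(1/69)*(-378084)) = √(-19203 - 31507/5106) = √(-98082025/5106) = 5*I*√20032272786/5106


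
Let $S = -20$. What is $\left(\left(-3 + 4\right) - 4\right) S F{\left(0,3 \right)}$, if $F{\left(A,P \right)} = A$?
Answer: $0$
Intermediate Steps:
$\left(\left(-3 + 4\right) - 4\right) S F{\left(0,3 \right)} = \left(\left(-3 + 4\right) - 4\right) \left(-20\right) 0 = \left(1 - 4\right) \left(-20\right) 0 = \left(-3\right) \left(-20\right) 0 = 60 \cdot 0 = 0$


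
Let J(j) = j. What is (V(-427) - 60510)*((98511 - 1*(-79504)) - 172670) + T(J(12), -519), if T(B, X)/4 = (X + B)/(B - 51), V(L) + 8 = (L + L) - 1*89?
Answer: -328508993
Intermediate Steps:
V(L) = -97 + 2*L (V(L) = -8 + ((L + L) - 1*89) = -8 + (2*L - 89) = -8 + (-89 + 2*L) = -97 + 2*L)
T(B, X) = 4*(B + X)/(-51 + B) (T(B, X) = 4*((X + B)/(B - 51)) = 4*((B + X)/(-51 + B)) = 4*(B + X)/(-51 + B))
(V(-427) - 60510)*((98511 - 1*(-79504)) - 172670) + T(J(12), -519) = ((-97 + 2*(-427)) - 60510)*((98511 - 1*(-79504)) - 172670) + 4*(12 - 519)/(-51 + 12) = ((-97 - 854) - 60510)*((98511 + 79504) - 172670) + 4*(-507)/(-39) = (-951 - 60510)*(178015 - 172670) + 4*(-1/39)*(-507) = -61461*5345 + 52 = -328509045 + 52 = -328508993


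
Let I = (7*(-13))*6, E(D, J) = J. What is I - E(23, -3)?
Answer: -543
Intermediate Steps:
I = -546 (I = -91*6 = -546)
I - E(23, -3) = -546 - 1*(-3) = -546 + 3 = -543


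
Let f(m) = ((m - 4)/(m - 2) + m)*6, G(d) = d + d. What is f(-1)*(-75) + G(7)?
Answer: -286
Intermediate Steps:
G(d) = 2*d
f(m) = 6*m + 6*(-4 + m)/(-2 + m) (f(m) = ((-4 + m)/(-2 + m) + m)*6 = (m + (-4 + m)/(-2 + m))*6 = 6*m + 6*(-4 + m)/(-2 + m))
f(-1)*(-75) + G(7) = (6*(-4 + (-1)² - 1*(-1))/(-2 - 1))*(-75) + 2*7 = (6*(-4 + 1 + 1)/(-3))*(-75) + 14 = (6*(-⅓)*(-2))*(-75) + 14 = 4*(-75) + 14 = -300 + 14 = -286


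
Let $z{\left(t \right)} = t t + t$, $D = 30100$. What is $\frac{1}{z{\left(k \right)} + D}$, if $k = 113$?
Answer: $\frac{1}{42982} \approx 2.3266 \cdot 10^{-5}$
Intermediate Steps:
$z{\left(t \right)} = t + t^{2}$ ($z{\left(t \right)} = t^{2} + t = t + t^{2}$)
$\frac{1}{z{\left(k \right)} + D} = \frac{1}{113 \left(1 + 113\right) + 30100} = \frac{1}{113 \cdot 114 + 30100} = \frac{1}{12882 + 30100} = \frac{1}{42982}$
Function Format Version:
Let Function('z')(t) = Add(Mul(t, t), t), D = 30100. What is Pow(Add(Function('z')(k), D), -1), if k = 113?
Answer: Rational(1, 42982) ≈ 2.3266e-5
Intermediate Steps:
Function('z')(t) = Add(t, Pow(t, 2)) (Function('z')(t) = Add(Pow(t, 2), t) = Add(t, Pow(t, 2)))
Pow(Add(Function('z')(k), D), -1) = Pow(Add(Mul(113, Add(1, 113)), 30100), -1) = Pow(Add(Mul(113, 114), 30100), -1) = Pow(Add(12882, 30100), -1) = Pow(42982, -1) = Rational(1, 42982)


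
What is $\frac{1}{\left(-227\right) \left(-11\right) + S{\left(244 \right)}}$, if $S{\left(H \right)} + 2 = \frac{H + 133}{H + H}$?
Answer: $\frac{488}{1217937} \approx 0.00040068$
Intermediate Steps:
$S{\left(H \right)} = -2 + \frac{133 + H}{2 H}$ ($S{\left(H \right)} = -2 + \frac{H + 133}{H + H} = -2 + \frac{133 + H}{2 H}$)
$\frac{1}{\left(-227\right) \left(-11\right) + S{\left(244 \right)}} = \frac{1}{\left(-227\right) \left(-11\right) + \frac{133 - 732}{2 \cdot 244}} = \frac{1}{2497 + \frac{1}{2} \cdot \frac{1}{244} \left(133 - 732\right)} = \frac{1}{2497 + \frac{1}{2} \cdot \frac{1}{244} \left(-599\right)} = \frac{1}{2497 - \frac{599}{488}} = \frac{1}{\frac{1217937}{488}} = \frac{488}{1217937}$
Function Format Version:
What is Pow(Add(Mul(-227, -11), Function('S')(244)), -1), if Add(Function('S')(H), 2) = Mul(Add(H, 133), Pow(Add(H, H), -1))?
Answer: Rational(488, 1217937) ≈ 0.00040068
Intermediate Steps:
Function('S')(H) = Add(-2, Mul(Rational(1, 2), Pow(H, -1), Add(133, H))) (Function('S')(H) = Add(-2, Mul(Add(H, 133), Pow(Add(H, H), -1))) = Add(-2, Mul(Add(133, H), Pow(Mul(2, H), -1))) = Add(-2, Mul(Add(133, H), Mul(Rational(1, 2), Pow(H, -1)))) = Add(-2, Mul(Rational(1, 2), Pow(H, -1), Add(133, H))))
Pow(Add(Mul(-227, -11), Function('S')(244)), -1) = Pow(Add(Mul(-227, -11), Mul(Rational(1, 2), Pow(244, -1), Add(133, Mul(-3, 244)))), -1) = Pow(Add(2497, Mul(Rational(1, 2), Rational(1, 244), Add(133, -732))), -1) = Pow(Add(2497, Mul(Rational(1, 2), Rational(1, 244), -599)), -1) = Pow(Add(2497, Rational(-599, 488)), -1) = Pow(Rational(1217937, 488), -1) = Rational(488, 1217937)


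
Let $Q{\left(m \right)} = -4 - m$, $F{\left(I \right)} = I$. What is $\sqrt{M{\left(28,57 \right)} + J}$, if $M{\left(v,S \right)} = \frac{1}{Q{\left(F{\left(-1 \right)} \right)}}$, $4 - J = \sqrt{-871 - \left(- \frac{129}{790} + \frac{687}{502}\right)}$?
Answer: $\frac{\sqrt{324381123825 - 1784610 i \sqrt{2143385714065}}}{297435} \approx 4.0882 - 3.612 i$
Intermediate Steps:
$J = 4 - \frac{2 i \sqrt{2143385714065}}{99145}$ ($J = 4 - \sqrt{-871 - \left(- \frac{129}{790} + \frac{687}{502}\right)} = 4 - \sqrt{-871 - \frac{119493}{99145}} = 4 - \sqrt{- \frac{86474788}{99145}} = 4 - \frac{2 i \sqrt{2143385714065}}{99145} \approx 4.0 - 29.533 i$)
$M{\left(v,S \right)} = - \frac{1}{3}$ ($M{\left(v,S \right)} = \frac{1}{-4 - -1} = \frac{1}{-4 + 1} = \frac{1}{-3} = - \frac{1}{3}$)
$\sqrt{M{\left(28,57 \right)} + J} = \sqrt{- \frac{1}{3} + \left(4 - \frac{2 i \sqrt{2143385714065}}{99145}\right)} = \sqrt{\frac{11}{3} - \frac{2 i \sqrt{2143385714065}}{99145}}$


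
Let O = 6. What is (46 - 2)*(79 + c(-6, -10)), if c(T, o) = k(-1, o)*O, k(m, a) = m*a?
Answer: 6116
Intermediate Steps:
k(m, a) = a*m
c(T, o) = -6*o (c(T, o) = (o*(-1))*6 = -o*6 = -6*o)
(46 - 2)*(79 + c(-6, -10)) = (46 - 2)*(79 - 6*(-10)) = 44*(79 + 60) = 44*139 = 6116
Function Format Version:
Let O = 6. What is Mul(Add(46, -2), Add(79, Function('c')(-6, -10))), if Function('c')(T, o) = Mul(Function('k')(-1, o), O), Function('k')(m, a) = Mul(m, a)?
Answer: 6116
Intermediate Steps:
Function('k')(m, a) = Mul(a, m)
Function('c')(T, o) = Mul(-6, o) (Function('c')(T, o) = Mul(Mul(o, -1), 6) = Mul(Mul(-1, o), 6) = Mul(-6, o))
Mul(Add(46, -2), Add(79, Function('c')(-6, -10))) = Mul(Add(46, -2), Add(79, Mul(-6, -10))) = Mul(44, Add(79, 60)) = Mul(44, 139) = 6116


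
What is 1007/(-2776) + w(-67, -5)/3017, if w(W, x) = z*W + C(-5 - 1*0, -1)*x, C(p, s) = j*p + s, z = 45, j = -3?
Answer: -11602079/8375192 ≈ -1.3853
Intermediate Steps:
C(p, s) = s - 3*p (C(p, s) = -3*p + s = s - 3*p)
w(W, x) = 14*x + 45*W (w(W, x) = 45*W + (-1 - 3*(-5 - 1*0))*x = 45*W + (-1 - 3*(-5 + 0))*x = 45*W + (-1 - 3*(-5))*x = 45*W + (-1 + 15)*x = 45*W + 14*x = 14*x + 45*W)
1007/(-2776) + w(-67, -5)/3017 = 1007/(-2776) + (14*(-5) + 45*(-67))/3017 = 1007*(-1/2776) + (-70 - 3015)*(1/3017) = -1007/2776 - 3085*1/3017 = -1007/2776 - 3085/3017 = -11602079/8375192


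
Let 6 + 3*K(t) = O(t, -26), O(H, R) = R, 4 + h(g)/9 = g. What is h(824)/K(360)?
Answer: -5535/8 ≈ -691.88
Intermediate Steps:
h(g) = -36 + 9*g
K(t) = -32/3 (K(t) = -2 + (⅓)*(-26) = -2 - 26/3 = -32/3)
h(824)/K(360) = (-36 + 9*824)/(-32/3) = (-36 + 7416)*(-3/32) = 7380*(-3/32) = -5535/8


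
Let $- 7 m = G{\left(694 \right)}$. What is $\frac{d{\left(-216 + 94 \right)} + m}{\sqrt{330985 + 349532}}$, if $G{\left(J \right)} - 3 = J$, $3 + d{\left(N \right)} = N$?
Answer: $- \frac{524 \sqrt{75613}}{529291} \approx -0.27223$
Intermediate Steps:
$d{\left(N \right)} = -3 + N$
$G{\left(J \right)} = 3 + J$
$m = - \frac{697}{7}$ ($m = - \frac{3 + 694}{7} = \left(- \frac{1}{7}\right) 697 = - \frac{697}{7} \approx -99.571$)
$\frac{d{\left(-216 + 94 \right)} + m}{\sqrt{330985 + 349532}} = \frac{\left(-3 + \left(-216 + 94\right)\right) - \frac{697}{7}}{\sqrt{330985 + 349532}} = \frac{\left(-3 - 122\right) - \frac{697}{7}}{\sqrt{680517}} = \frac{-125 - \frac{697}{7}}{3 \sqrt{75613}} = - \frac{1572 \frac{\sqrt{75613}}{226839}}{7} = - \frac{524 \sqrt{75613}}{529291}$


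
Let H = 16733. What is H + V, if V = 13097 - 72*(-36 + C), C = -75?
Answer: 37822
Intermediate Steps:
V = 21089 (V = 13097 - 72*(-36 - 75) = 13097 - 72*(-111) = 13097 + 7992 = 21089)
H + V = 16733 + 21089 = 37822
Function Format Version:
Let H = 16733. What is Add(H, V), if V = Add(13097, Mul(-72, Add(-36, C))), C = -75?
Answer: 37822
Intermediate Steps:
V = 21089 (V = Add(13097, Mul(-72, Add(-36, -75))) = Add(13097, Mul(-72, -111)) = Add(13097, 7992) = 21089)
Add(H, V) = Add(16733, 21089) = 37822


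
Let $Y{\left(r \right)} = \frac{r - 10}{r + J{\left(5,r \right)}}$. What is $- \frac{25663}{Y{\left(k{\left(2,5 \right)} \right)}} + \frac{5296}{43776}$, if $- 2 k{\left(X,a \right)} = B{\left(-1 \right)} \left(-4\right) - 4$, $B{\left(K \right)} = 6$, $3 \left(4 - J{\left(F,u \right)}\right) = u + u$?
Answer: $- \frac{152129933}{2736} \approx -55603.0$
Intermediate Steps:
$J{\left(F,u \right)} = 4 - \frac{2 u}{3}$ ($J{\left(F,u \right)} = 4 - \frac{u + u}{3} = 4 - \frac{2 u}{3}$)
$k{\left(X,a \right)} = 14$ ($k{\left(X,a \right)} = - \frac{6 \left(-4\right) - 4}{2} = - \frac{-24 - 4}{2} = \left(- \frac{1}{2}\right) \left(-28\right) = 14$)
$Y{\left(r \right)} = \frac{-10 + r}{4 + \frac{r}{3}}$ ($Y{\left(r \right)} = \frac{r - 10}{r - \left(-4 + \frac{2 r}{3}\right)} = \frac{-10 + r}{4 + \frac{r}{3}}$)
$- \frac{25663}{Y{\left(k{\left(2,5 \right)} \right)}} + \frac{5296}{43776} = - \frac{25663}{3 \frac{1}{12 + 14} \left(-10 + 14\right)} + \frac{5296}{43776} = - \frac{25663}{3 \cdot \frac{1}{26} \cdot 4} + 5296 \cdot \frac{1}{43776} = - \frac{25663}{3 \cdot \frac{1}{26} \cdot 4} + \frac{331}{2736} = - \frac{25663}{\frac{6}{13}} + \frac{331}{2736} = \left(-25663\right) \frac{13}{6} + \frac{331}{2736} = - \frac{333619}{6} + \frac{331}{2736} = - \frac{152129933}{2736}$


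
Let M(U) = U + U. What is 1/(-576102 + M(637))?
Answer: -1/574828 ≈ -1.7397e-6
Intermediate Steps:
M(U) = 2*U
1/(-576102 + M(637)) = 1/(-576102 + 2*637) = 1/(-576102 + 1274) = 1/(-574828) = -1/574828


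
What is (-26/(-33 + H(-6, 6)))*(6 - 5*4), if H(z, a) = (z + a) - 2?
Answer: -52/5 ≈ -10.400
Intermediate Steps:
H(z, a) = -2 + a + z (H(z, a) = (a + z) - 2 = -2 + a + z)
(-26/(-33 + H(-6, 6)))*(6 - 5*4) = (-26/(-33 + (-2 + 6 - 6)))*(6 - 5*4) = (-26/(-33 - 2))*(6 - 20) = (-26/(-35))*(-14) = -1/35*(-26)*(-14) = (26/35)*(-14) = -52/5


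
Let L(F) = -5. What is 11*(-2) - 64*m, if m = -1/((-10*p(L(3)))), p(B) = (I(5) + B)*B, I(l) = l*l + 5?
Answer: -13718/625 ≈ -21.949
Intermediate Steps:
I(l) = 5 + l**2 (I(l) = l**2 + 5 = 5 + l**2)
p(B) = B*(30 + B) (p(B) = ((5 + 5**2) + B)*B = ((5 + 25) + B)*B = (30 + B)*B = B*(30 + B))
m = -1/1250 (m = -1/((-(-50)*(30 - 5))) = -1/((-(-50)*25)) = -1/((-10*(-125))) = -1/1250 ≈ -0.00080000)
11*(-2) - 64*m = 11*(-2) - 64*(-1/1250) = -22 + 32/625 = -13718/625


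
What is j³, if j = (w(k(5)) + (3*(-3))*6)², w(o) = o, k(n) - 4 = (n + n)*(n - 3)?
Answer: 729000000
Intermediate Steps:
k(n) = 4 + 2*n*(-3 + n) (k(n) = 4 + (n + n)*(n - 3) = 4 + (2*n)*(-3 + n) = 4 + 2*n*(-3 + n))
j = 900 (j = ((4 - 6*5 + 2*5²) + (3*(-3))*6)² = ((4 - 30 + 2*25) - 9*6)² = ((4 - 30 + 50) - 54)² = (24 - 54)² = (-30)² = 900)
j³ = 900³ = 729000000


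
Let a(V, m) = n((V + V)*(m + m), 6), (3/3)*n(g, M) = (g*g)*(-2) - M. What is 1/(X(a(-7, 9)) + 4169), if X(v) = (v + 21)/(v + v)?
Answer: 84676/353056575 ≈ 0.00023984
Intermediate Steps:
n(g, M) = -M - 2*g² (n(g, M) = (g*g)*(-2) - M = g²*(-2) - M = -2*g² - M = -M - 2*g²)
a(V, m) = -6 - 32*V²*m² (a(V, m) = -1*6 - 2*(V + V)²*(m + m)² = -6 - 2*16*V²*m² = -6 - 32*V²*m²)
X(v) = (21 + v)/(2*v) (X(v) = (21 + v)/((2*v)) = (21 + v)*(1/(2*v)) = (21 + v)/(2*v))
1/(X(a(-7, 9)) + 4169) = 1/((21 + (-6 - 32*(-7)²*9²))/(2*(-6 - 32*(-7)²*9²)) + 4169) = 1/((21 + (-6 - 32*49*81))/(2*(-6 - 32*49*81)) + 4169) = 1/((21 + (-6 - 127008))/(2*(-6 - 127008)) + 4169) = 1/((½)*(21 - 127014)/(-127014) + 4169) = 1/((½)*(-1/127014)*(-126993) + 4169) = 1/(42331/84676 + 4169) = 1/(353056575/84676) = 84676/353056575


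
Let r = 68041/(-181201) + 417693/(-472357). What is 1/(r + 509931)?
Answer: 85591560757/43645682342345837 ≈ 1.9611e-6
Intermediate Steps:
r = -107826031930/85591560757 (r = 68041*(-1/181201) + 417693*(-1/472357) = -68041/181201 - 417693/472357 = -107826031930/85591560757 ≈ -1.2598)
1/(r + 509931) = 1/(-107826031930/85591560757 + 509931) = 1/(43645682342345837/85591560757) = 85591560757/43645682342345837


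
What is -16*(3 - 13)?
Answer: 160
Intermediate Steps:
-16*(3 - 13) = -16*(-10) = 160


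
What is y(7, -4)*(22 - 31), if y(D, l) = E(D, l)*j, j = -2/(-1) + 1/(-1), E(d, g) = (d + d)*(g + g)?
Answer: 1008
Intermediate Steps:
E(d, g) = 4*d*g (E(d, g) = (2*d)*(2*g) = 4*d*g)
j = 1 (j = -2*(-1) + 1*(-1) = 2 - 1 = 1)
y(D, l) = 4*D*l (y(D, l) = (4*D*l)*1 = 4*D*l)
y(7, -4)*(22 - 31) = (4*7*(-4))*(22 - 31) = -112*(-9) = 1008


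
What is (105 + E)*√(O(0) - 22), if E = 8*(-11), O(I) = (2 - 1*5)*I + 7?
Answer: 17*I*√15 ≈ 65.841*I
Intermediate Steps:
O(I) = 7 - 3*I (O(I) = (2 - 5)*I + 7 = -3*I + 7 = 7 - 3*I)
E = -88
(105 + E)*√(O(0) - 22) = (105 - 88)*√((7 - 3*0) - 22) = 17*√((7 + 0) - 22) = 17*√(7 - 22) = 17*√(-15) = 17*(I*√15) = 17*I*√15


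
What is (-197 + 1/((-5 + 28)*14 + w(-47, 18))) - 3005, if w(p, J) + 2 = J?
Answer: -1082275/338 ≈ -3202.0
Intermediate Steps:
w(p, J) = -2 + J
(-197 + 1/((-5 + 28)*14 + w(-47, 18))) - 3005 = (-197 + 1/((-5 + 28)*14 + (-2 + 18))) - 3005 = (-197 + 1/(23*14 + 16)) - 3005 = (-197 + 1/(322 + 16)) - 3005 = (-197 + 1/338) - 3005 = -66585/338 - 3005 = -1082275/338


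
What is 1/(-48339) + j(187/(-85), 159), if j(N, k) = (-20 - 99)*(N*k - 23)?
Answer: 10722363619/241695 ≈ 44363.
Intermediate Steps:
j(N, k) = 2737 - 119*N*k (j(N, k) = -119*(-23 + N*k) = 2737 - 119*N*k)
1/(-48339) + j(187/(-85), 159) = 1/(-48339) + (2737 - 119*187/(-85)*159) = -1/48339 + (2737 - 119*187*(-1/85)*159) = -1/48339 + (2737 - 119*(-11/5)*159) = -1/48339 + (2737 + 208131/5) = -1/48339 + 221816/5 = 10722363619/241695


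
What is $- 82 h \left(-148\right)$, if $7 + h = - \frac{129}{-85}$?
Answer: $- \frac{5655376}{85} \approx -66534.0$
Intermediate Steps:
$h = - \frac{466}{85}$ ($h = -7 - \frac{129}{-85} = -7 - - \frac{129}{85} = -7 + \frac{129}{85} = - \frac{466}{85} \approx -5.4824$)
$- 82 h \left(-148\right) = \left(-82\right) \left(- \frac{466}{85}\right) \left(-148\right) = \frac{38212}{85} \left(-148\right) = - \frac{5655376}{85}$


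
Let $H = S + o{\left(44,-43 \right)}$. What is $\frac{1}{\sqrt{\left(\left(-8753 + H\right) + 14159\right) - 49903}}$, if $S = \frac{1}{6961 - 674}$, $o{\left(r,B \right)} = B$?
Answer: $- \frac{i \sqrt{1760504468973}}{280022979} \approx - 0.0047383 i$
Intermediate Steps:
$S = \frac{1}{6287}$ ($S = \frac{1}{6961 + \left(-2609 + 1935\right)} = \frac{1}{6961 - 674} = \frac{1}{6287} \approx 0.00015906$)
$H = - \frac{270340}{6287}$ ($H = \frac{1}{6287} - 43 = - \frac{270340}{6287} \approx -43.0$)
$\frac{1}{\sqrt{\left(\left(-8753 + H\right) + 14159\right) - 49903}} = \frac{1}{\sqrt{\left(\left(-8753 - \frac{270340}{6287}\right) + 14159\right) - 49903}} = \frac{1}{\sqrt{\left(- \frac{55300451}{6287} + 14159\right) - 49903}} = \frac{1}{\sqrt{\frac{33717182}{6287} - 49903}} = \frac{1}{\sqrt{- \frac{280022979}{6287}}} = \frac{1}{\frac{1}{6287} i \sqrt{1760504468973}} = - \frac{i \sqrt{1760504468973}}{280022979}$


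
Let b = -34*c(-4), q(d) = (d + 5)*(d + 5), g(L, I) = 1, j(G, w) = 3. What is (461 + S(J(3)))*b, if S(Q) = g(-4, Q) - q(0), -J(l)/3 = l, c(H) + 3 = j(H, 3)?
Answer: 0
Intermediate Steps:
c(H) = 0 (c(H) = -3 + 3 = 0)
J(l) = -3*l
q(d) = (5 + d)**2 (q(d) = (5 + d)*(5 + d) = (5 + d)**2)
S(Q) = -24 (S(Q) = 1 - (5 + 0)**2 = 1 - 1*5**2 = 1 - 1*25 = 1 - 25 = -24)
b = 0 (b = -34*0 = 0)
(461 + S(J(3)))*b = (461 - 24)*0 = 437*0 = 0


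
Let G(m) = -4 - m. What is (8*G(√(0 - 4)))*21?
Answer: -672 - 336*I ≈ -672.0 - 336.0*I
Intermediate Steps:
(8*G(√(0 - 4)))*21 = (8*(-4 - √(0 - 4)))*21 = (8*(-4 - √(-4)))*21 = (8*(-4 - 2*I))*21 = (-32 - 16*I)*21 = -672 - 336*I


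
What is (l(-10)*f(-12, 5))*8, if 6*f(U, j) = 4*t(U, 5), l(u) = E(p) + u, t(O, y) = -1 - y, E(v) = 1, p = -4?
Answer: 288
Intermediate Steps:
l(u) = 1 + u
f(U, j) = -4 (f(U, j) = (4*(-1 - 1*5))/6 = (4*(-1 - 5))/6 = (4*(-6))/6 = (1/6)*(-24) = -4)
(l(-10)*f(-12, 5))*8 = ((1 - 10)*(-4))*8 = -9*(-4)*8 = 36*8 = 288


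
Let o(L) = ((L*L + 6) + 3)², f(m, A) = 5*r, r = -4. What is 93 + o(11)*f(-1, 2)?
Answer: -337907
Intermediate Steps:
f(m, A) = -20 (f(m, A) = 5*(-4) = -20)
o(L) = (9 + L²)² (o(L) = ((L² + 6) + 3)² = ((6 + L²) + 3)² = (9 + L²)²)
93 + o(11)*f(-1, 2) = 93 + (9 + 11²)²*(-20) = 93 + (9 + 121)²*(-20) = 93 + 130²*(-20) = 93 + 16900*(-20) = 93 - 338000 = -337907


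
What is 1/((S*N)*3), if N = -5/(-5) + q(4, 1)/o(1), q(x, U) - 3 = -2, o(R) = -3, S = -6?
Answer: -1/12 ≈ -0.083333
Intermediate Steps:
q(x, U) = 1 (q(x, U) = 3 - 2 = 1)
N = ⅔ (N = -5/(-5) + 1/(-3) = -5*(-⅕) + 1*(-⅓) = 1 - ⅓ = ⅔ ≈ 0.66667)
1/((S*N)*3) = 1/(-6*⅔*3) = 1/(-4*3) = 1/(-12) = -1/12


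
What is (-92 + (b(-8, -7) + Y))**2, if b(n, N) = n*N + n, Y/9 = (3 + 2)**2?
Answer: 32761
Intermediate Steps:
Y = 225 (Y = 9*(3 + 2)**2 = 9*5**2 = 9*25 = 225)
b(n, N) = n + N*n (b(n, N) = N*n + n = n + N*n)
(-92 + (b(-8, -7) + Y))**2 = (-92 + (-8*(1 - 7) + 225))**2 = (-92 + (-8*(-6) + 225))**2 = (-92 + (48 + 225))**2 = (-92 + 273)**2 = 181**2 = 32761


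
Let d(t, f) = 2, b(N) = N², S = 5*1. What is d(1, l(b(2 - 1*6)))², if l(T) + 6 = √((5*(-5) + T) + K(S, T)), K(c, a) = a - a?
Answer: 4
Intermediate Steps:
S = 5
K(c, a) = 0
l(T) = -6 + √(-25 + T) (l(T) = -6 + √((5*(-5) + T) + 0) = -6 + √((-25 + T) + 0) = -6 + √(-25 + T))
d(1, l(b(2 - 1*6)))² = 2² = 4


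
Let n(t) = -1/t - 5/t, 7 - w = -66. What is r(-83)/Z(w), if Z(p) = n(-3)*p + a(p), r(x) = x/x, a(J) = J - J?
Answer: 1/146 ≈ 0.0068493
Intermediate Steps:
w = 73 (w = 7 - 1*(-66) = 7 + 66 = 73)
a(J) = 0
n(t) = -6/t
r(x) = 1
Z(p) = 2*p (Z(p) = (-6/(-3))*p + 0 = (-6*(-⅓))*p + 0 = 2*p + 0 = 2*p)
r(-83)/Z(w) = 1/(2*73) = 1/146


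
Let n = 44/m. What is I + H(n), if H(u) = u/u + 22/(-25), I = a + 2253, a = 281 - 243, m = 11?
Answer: 57278/25 ≈ 2291.1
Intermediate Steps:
a = 38
n = 4 (n = 44/11 = 44*(1/11) = 4)
I = 2291 (I = 38 + 2253 = 2291)
H(u) = 3/25 (H(u) = 1 + 22*(-1/25) = 1 - 22/25 = 3/25)
I + H(n) = 2291 + 3/25 = 57278/25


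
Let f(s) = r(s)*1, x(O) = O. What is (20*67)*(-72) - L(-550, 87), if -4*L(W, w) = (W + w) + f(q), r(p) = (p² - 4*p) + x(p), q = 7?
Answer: -386355/4 ≈ -96589.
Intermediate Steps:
r(p) = p² - 3*p (r(p) = (p² - 4*p) + p = p² - 3*p)
f(s) = s*(-3 + s) (f(s) = (s*(-3 + s))*1 = s*(-3 + s))
L(W, w) = -7 - W/4 - w/4 (L(W, w) = -((W + w) + 7*(-3 + 7))/4 = -((W + w) + 7*4)/4 = -((W + w) + 28)/4 = -(28 + W + w)/4 = -7 - W/4 - w/4)
(20*67)*(-72) - L(-550, 87) = (20*67)*(-72) - (-7 - ¼*(-550) - ¼*87) = 1340*(-72) - (-7 + 275/2 - 87/4) = -96480 - 1*435/4 = -96480 - 435/4 = -386355/4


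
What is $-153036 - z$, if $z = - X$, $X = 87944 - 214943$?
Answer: $-280035$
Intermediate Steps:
$X = -126999$ ($X = 87944 - 214943 = -126999$)
$z = 126999$ ($z = \left(-1\right) \left(-126999\right) = 126999$)
$-153036 - z = -153036 - 126999 = -280035$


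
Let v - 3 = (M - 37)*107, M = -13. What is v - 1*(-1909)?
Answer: -3438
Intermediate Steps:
v = -5347 (v = 3 + (-13 - 37)*107 = 3 - 50*107 = 3 - 5350 = -5347)
v - 1*(-1909) = -5347 - 1*(-1909) = -5347 + 1909 = -3438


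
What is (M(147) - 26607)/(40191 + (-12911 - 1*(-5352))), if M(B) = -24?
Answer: -26631/32632 ≈ -0.81610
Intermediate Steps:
(M(147) - 26607)/(40191 + (-12911 - 1*(-5352))) = (-24 - 26607)/(40191 + (-12911 - 1*(-5352))) = -26631/(40191 + (-12911 + 5352)) = -26631/(40191 - 7559) = -26631/32632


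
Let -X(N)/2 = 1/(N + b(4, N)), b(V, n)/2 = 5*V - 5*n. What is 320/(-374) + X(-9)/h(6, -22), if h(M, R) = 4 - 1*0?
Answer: -3537/4114 ≈ -0.85975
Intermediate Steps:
h(M, R) = 4 (h(M, R) = 4 + 0 = 4)
b(V, n) = -10*n + 10*V (b(V, n) = 2*(5*V - 5*n) = 2*(-5*n + 5*V) = -10*n + 10*V)
X(N) = -2/(40 - 9*N) (X(N) = -2/(N + (-10*N + 10*4)) = -2/(N + (-10*N + 40)) = -2/(N + (40 - 10*N)) = -2/(40 - 9*N))
320/(-374) + X(-9)/h(6, -22) = 320/(-374) + (2/(-40 + 9*(-9)))/4 = 320*(-1/374) + (2/(-40 - 81))*(¼) = -160/187 + (2/(-121))*(¼) = -160/187 + (2*(-1/121))*(¼) = -160/187 - 2/121*¼ = -160/187 - 1/242 = -3537/4114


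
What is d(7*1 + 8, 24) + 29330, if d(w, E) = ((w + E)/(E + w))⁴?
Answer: 29331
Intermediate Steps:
d(w, E) = 1 (d(w, E) = ((E + w)/(E + w))⁴ = 1⁴ = 1)
d(7*1 + 8, 24) + 29330 = 1 + 29330 = 29331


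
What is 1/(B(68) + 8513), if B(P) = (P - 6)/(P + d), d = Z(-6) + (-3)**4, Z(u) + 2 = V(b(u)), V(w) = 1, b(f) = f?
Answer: 74/629993 ≈ 0.00011746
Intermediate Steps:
Z(u) = -1 (Z(u) = -2 + 1 = -1)
d = 80 (d = -1 + (-3)**4 = -1 + 81 = 80)
B(P) = (-6 + P)/(80 + P) (B(P) = (P - 6)/(P + 80) = (-6 + P)/(80 + P))
1/(B(68) + 8513) = 1/((-6 + 68)/(80 + 68) + 8513) = 1/(62/148 + 8513) = 1/((1/148)*62 + 8513) = 1/(31/74 + 8513) = 1/(629993/74) = 74/629993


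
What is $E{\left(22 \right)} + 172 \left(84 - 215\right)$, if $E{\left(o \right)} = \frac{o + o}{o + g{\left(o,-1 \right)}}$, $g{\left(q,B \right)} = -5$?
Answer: $- \frac{383000}{17} \approx -22529.0$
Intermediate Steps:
$E{\left(o \right)} = \frac{2 o}{-5 + o}$ ($E{\left(o \right)} = \frac{o + o}{o - 5} = \frac{2 o}{-5 + o}$)
$E{\left(22 \right)} + 172 \left(84 - 215\right) = 2 \cdot 22 \frac{1}{-5 + 22} + 172 \left(84 - 215\right) = 2 \cdot 22 \cdot \frac{1}{17} + 172 \left(-131\right) = 2 \cdot 22 \cdot \frac{1}{17} - 22532 = \frac{44}{17} - 22532 = - \frac{383000}{17}$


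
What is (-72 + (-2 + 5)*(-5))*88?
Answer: -7656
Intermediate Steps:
(-72 + (-2 + 5)*(-5))*88 = (-72 + 3*(-5))*88 = (-72 - 15)*88 = -87*88 = -7656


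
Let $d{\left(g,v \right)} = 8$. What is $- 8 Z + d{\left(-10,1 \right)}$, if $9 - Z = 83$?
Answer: $600$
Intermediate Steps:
$Z = -74$ ($Z = 9 - 83 = -74$)
$- 8 Z + d{\left(-10,1 \right)} = \left(-8\right) \left(-74\right) + 8 = 592 + 8 = 600$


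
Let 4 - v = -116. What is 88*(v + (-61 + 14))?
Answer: 6424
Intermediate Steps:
v = 120 (v = 4 - 1*(-116) = 4 + 116 = 120)
88*(v + (-61 + 14)) = 88*(120 + (-61 + 14)) = 88*(120 - 47) = 88*73 = 6424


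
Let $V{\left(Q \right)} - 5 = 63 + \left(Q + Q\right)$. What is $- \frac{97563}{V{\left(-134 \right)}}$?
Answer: $\frac{97563}{200} \approx 487.81$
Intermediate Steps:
$V{\left(Q \right)} = 68 + 2 Q$ ($V{\left(Q \right)} = 5 + \left(63 + \left(Q + Q\right)\right) = 5 + \left(63 + 2 Q\right) = 68 + 2 Q$)
$- \frac{97563}{V{\left(-134 \right)}} = - \frac{97563}{68 + 2 \left(-134\right)} = - \frac{97563}{68 - 268} = - \frac{97563}{-200} = \left(-97563\right) \left(- \frac{1}{200}\right) = \frac{97563}{200}$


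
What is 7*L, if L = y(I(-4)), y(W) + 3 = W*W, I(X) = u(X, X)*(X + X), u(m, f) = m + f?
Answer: 28651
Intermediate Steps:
u(m, f) = f + m
I(X) = 4*X² (I(X) = (X + X)*(X + X) = (2*X)*(2*X) = 4*X²)
y(W) = -3 + W² (y(W) = -3 + W*W = -3 + W²)
L = 4093 (L = -3 + (4*(-4)²)² = -3 + (4*16)² = -3 + 64² = -3 + 4096 = 4093)
7*L = 7*4093 = 28651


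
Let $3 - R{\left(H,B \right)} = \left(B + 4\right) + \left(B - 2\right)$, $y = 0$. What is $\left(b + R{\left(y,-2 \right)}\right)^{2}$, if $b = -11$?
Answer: $36$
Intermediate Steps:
$R{\left(H,B \right)} = 1 - 2 B$ ($R{\left(H,B \right)} = 3 - \left(\left(B + 4\right) + \left(B - 2\right)\right) = 3 - \left(\left(4 + B\right) + \left(B - 2\right)\right) = 3 - \left(\left(4 + B\right) + \left(-2 + B\right)\right) = 3 - \left(2 + 2 B\right) = 1 - 2 B$)
$\left(b + R{\left(y,-2 \right)}\right)^{2} = \left(-11 + \left(1 - -4\right)\right)^{2} = \left(-11 + \left(1 + 4\right)\right)^{2} = \left(-11 + 5\right)^{2} = \left(-6\right)^{2} = 36$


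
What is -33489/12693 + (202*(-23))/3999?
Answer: -64298063/16919769 ≈ -3.8002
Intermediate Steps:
-33489/12693 + (202*(-23))/3999 = -33489*1/12693 - 4646*1/3999 = -11163/4231 - 4646/3999 = -64298063/16919769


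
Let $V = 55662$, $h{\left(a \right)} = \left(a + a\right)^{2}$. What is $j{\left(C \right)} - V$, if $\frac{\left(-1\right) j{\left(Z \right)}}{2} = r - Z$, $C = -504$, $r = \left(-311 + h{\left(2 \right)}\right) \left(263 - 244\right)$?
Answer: $-45460$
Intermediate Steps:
$h{\left(a \right)} = 4 a^{2}$ ($h{\left(a \right)} = \left(2 a\right)^{2} = 4 a^{2}$)
$r = -5605$ ($r = \left(-311 + 4 \cdot 2^{2}\right) \left(263 - 244\right) = \left(-311 + 4 \cdot 4\right) 19 = \left(-311 + 16\right) 19 = \left(-295\right) 19 = -5605$)
$j{\left(Z \right)} = 11210 + 2 Z$ ($j{\left(Z \right)} = - 2 \left(-5605 - Z\right) = 11210 + 2 Z$)
$j{\left(C \right)} - V = \left(11210 + 2 \left(-504\right)\right) - 55662 = \left(11210 - 1008\right) - 55662 = 10202 - 55662 = -45460$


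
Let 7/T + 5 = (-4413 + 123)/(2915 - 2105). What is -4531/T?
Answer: 1259618/189 ≈ 6664.6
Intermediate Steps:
T = -189/278 (T = 7/(-5 + (-4413 + 123)/(2915 - 2105)) = 7/(-5 - 4290/810) = 7/(-5 - 4290*1/810) = 7/(-5 - 143/27) = 7/(-278/27) = 7*(-27/278) = -189/278 ≈ -0.67986)
-4531/T = -4531/(-189/278) = -4531*(-278/189) = 1259618/189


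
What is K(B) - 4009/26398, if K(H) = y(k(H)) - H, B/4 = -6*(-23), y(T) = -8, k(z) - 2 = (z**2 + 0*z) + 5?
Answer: -14786889/26398 ≈ -560.15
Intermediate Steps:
k(z) = 7 + z**2 (k(z) = 2 + ((z**2 + 0*z) + 5) = 2 + ((z**2 + 0) + 5) = 2 + (z**2 + 5) = 2 + (5 + z**2) = 7 + z**2)
B = 552 (B = 4*(-6*(-23)) = 4*138 = 552)
K(H) = -8 - H
K(B) - 4009/26398 = (-8 - 1*552) - 4009/26398 = (-8 - 552) - 4009/26398 = -560 - 1*4009/26398 = -560 - 4009/26398 = -14786889/26398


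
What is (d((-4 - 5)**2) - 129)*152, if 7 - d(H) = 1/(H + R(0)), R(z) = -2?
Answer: -1465128/79 ≈ -18546.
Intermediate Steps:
d(H) = 7 - 1/(-2 + H) (d(H) = 7 - 1/(H - 2) = 7 - 1/(-2 + H))
(d((-4 - 5)**2) - 129)*152 = ((-15 + 7*(-4 - 5)**2)/(-2 + (-4 - 5)**2) - 129)*152 = ((-15 + 7*(-9)**2)/(-2 + (-9)**2) - 129)*152 = ((-15 + 7*81)/(-2 + 81) - 129)*152 = ((-15 + 567)/79 - 129)*152 = ((1/79)*552 - 129)*152 = (552/79 - 129)*152 = -9639/79*152 = -1465128/79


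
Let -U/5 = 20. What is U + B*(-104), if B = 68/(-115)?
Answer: -4428/115 ≈ -38.504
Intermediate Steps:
U = -100 (U = -5*20 = -100)
B = -68/115 (B = 68*(-1/115) = -68/115 ≈ -0.59130)
U + B*(-104) = -100 - 68/115*(-104) = -100 + 7072/115 = -4428/115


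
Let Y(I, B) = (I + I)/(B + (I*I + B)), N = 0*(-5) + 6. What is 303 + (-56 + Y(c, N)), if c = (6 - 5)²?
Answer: 3213/13 ≈ 247.15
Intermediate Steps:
N = 6 (N = 0 + 6 = 6)
c = 1 (c = 1² = 1)
Y(I, B) = 2*I/(I² + 2*B) (Y(I, B) = (2*I)/(B + (I² + B)) = (2*I)/(B + (B + I²)) = (2*I)/(I² + 2*B) = 2*I/(I² + 2*B))
303 + (-56 + Y(c, N)) = 303 + (-56 + 2*1/(1² + 2*6)) = 303 + (-56 + 2*1/(1 + 12)) = 303 + (-56 + 2*1/13) = 303 + (-56 + 2*1*(1/13)) = 303 + (-56 + 2/13) = 303 - 726/13 = 3213/13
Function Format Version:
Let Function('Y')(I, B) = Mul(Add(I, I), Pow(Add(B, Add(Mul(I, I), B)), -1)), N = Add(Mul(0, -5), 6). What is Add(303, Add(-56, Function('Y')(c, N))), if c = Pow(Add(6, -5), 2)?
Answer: Rational(3213, 13) ≈ 247.15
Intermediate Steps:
N = 6 (N = Add(0, 6) = 6)
c = 1 (c = Pow(1, 2) = 1)
Function('Y')(I, B) = Mul(2, I, Pow(Add(Pow(I, 2), Mul(2, B)), -1)) (Function('Y')(I, B) = Mul(Mul(2, I), Pow(Add(B, Add(Pow(I, 2), B)), -1)) = Mul(Mul(2, I), Pow(Add(B, Add(B, Pow(I, 2))), -1)) = Mul(Mul(2, I), Pow(Add(Pow(I, 2), Mul(2, B)), -1)) = Mul(2, I, Pow(Add(Pow(I, 2), Mul(2, B)), -1)))
Add(303, Add(-56, Function('Y')(c, N))) = Add(303, Add(-56, Mul(2, 1, Pow(Add(Pow(1, 2), Mul(2, 6)), -1)))) = Add(303, Add(-56, Mul(2, 1, Pow(Add(1, 12), -1)))) = Add(303, Add(-56, Mul(2, 1, Pow(13, -1)))) = Add(303, Add(-56, Mul(2, 1, Rational(1, 13)))) = Add(303, Add(-56, Rational(2, 13))) = Add(303, Rational(-726, 13)) = Rational(3213, 13)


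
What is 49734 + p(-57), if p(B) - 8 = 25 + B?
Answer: 49710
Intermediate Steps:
p(B) = 33 + B (p(B) = 8 + (25 + B) = 33 + B)
49734 + p(-57) = 49734 + (33 - 57) = 49734 - 24 = 49710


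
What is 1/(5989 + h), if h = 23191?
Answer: 1/29180 ≈ 3.4270e-5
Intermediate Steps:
1/(5989 + h) = 1/(5989 + 23191) = 1/29180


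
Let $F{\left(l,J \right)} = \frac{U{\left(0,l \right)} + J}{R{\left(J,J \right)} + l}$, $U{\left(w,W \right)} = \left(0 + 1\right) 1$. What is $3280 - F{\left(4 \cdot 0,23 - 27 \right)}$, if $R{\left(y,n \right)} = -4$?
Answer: $\frac{13117}{4} \approx 3279.3$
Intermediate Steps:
$U{\left(w,W \right)} = 1$ ($U{\left(w,W \right)} = 1 \cdot 1 = 1$)
$F{\left(l,J \right)} = \frac{1 + J}{-4 + l}$
$3280 - F{\left(4 \cdot 0,23 - 27 \right)} = 3280 - \frac{1 + \left(23 - 27\right)}{-4 + 4 \cdot 0} = 3280 - \frac{1 + \left(23 - 27\right)}{-4 + 0} = 3280 - \frac{1 - 4}{-4} = 3280 - \left(- \frac{1}{4}\right) \left(-3\right) = 3280 - \frac{3}{4} = \frac{13117}{4}$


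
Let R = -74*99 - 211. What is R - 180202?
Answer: -187739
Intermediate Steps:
R = -7537 (R = -7326 - 211 = -7537)
R - 180202 = -7537 - 180202 = -187739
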